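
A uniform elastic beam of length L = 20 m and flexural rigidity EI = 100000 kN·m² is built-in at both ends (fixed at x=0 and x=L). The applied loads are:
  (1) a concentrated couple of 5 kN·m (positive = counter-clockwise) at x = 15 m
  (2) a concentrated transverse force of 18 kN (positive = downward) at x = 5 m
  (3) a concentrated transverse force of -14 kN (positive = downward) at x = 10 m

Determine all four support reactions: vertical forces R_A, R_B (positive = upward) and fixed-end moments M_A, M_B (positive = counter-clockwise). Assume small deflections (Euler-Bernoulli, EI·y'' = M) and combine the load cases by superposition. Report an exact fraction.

Load 1 — applied couple M₀=5 kN·m at a=15 m (b=L-a=5):
  R_A = 6M₀ab/L³ = 6·5·15·5/20³ = 9/32 kN
  M_A = M₀b(2a-b)/L² = 5·5·(2·15-5)/20² = 25/16 kN·m
  R_B = -6M₀ab/L³ = -6·5·15·5/20³ = -9/32 kN
  M_B = M₀a(2b-a)/L² = 5·15·(2·5-15)/20² = -15/16 kN·m
Load 2 — point force P=18 kN at a=5 m (b=L-a=15):
  R_A = Pb²(3a+b)/L³ = 18·15²·(3·5+15)/20³ = 243/16 kN
  M_A = Pab²/L² = 18·5·15²/20² = 405/8 kN·m
  R_B = Pa²(a+3b)/L³ = 18·5²·(5+3·15)/20³ = 45/16 kN
  M_B = -Pa²b/L² = -18·5²·15/20² = -135/8 kN·m
Load 3 — point force P=-14 kN at a=10 m (b=L-a=10):
  R_A = Pb²(3a+b)/L³ = (-14)·10²·(3·10+10)/20³ = -7 kN
  M_A = Pab²/L² = (-14)·10·10²/20² = -35 kN·m
  R_B = Pa²(a+3b)/L³ = (-14)·10²·(10+3·10)/20³ = -7 kN
  M_B = -Pa²b/L² = -(-14)·10²·10/20² = 35 kN·m
Superposition: R_A = 271/32 kN, M_A = 275/16 kN·m, R_B = -143/32 kN, M_B = 275/16 kN·m

R_A = 271/32 kN, M_A = 275/16 kN·m, R_B = -143/32 kN, M_B = 275/16 kN·m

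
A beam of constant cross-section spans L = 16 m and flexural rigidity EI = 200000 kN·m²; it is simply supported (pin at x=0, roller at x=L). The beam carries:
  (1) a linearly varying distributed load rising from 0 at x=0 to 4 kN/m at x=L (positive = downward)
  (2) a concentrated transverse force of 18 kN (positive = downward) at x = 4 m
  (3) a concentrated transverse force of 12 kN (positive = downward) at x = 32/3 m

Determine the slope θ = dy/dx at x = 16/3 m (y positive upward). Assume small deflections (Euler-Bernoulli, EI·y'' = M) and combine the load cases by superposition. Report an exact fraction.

Load 1 — triangular load w₀=4 kN/m (0→w₀ over full span):
  θ_1 = -w₀(7L⁴-30L²x²+15x⁴)/(360LEI) = -4·(7·16⁴-30·16²·(16/3)²+15·(16/3)⁴)/(360·16·200000) = -3328/3796875 rad
Load 2 — point force P=18 kN at a=4 m (b=L-a=12):
  θ_2 = -Pa(2L²-6Lx+3x²+a²)/(6LEI)  [x>a] = -18·4·(2·16²-6·16·(16/3)+3·(16/3)²+4²)/(6·16·200000) = -19/50000 rad
Load 3 — point force P=12 kN at a=32/3 m (b=L-a=16/3):
  θ_3 = -Pb(L²-b²-3x²)/(6LEI)  [x≤a] = -12·(16/3)·(16²-(16/3)²-3·(16/3)²)/(6·16·200000) = -8/16875 rad
Superposition: θ = Σ θ_i = -105133/60750000 rad ≈ -0.001731 rad

θ(16/3) = -105133/60750000 rad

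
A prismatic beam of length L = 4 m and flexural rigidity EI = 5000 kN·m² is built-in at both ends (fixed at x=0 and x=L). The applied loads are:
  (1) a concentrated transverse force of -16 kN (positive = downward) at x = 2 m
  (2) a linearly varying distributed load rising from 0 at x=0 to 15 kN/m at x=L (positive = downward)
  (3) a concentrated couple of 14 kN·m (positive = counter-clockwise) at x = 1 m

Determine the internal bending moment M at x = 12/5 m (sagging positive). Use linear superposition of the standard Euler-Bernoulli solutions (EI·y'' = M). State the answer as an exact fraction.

M(12/5) = -353/200 kN·m

Load 1 — point force P=-16 kN at a=2 m (b=L-a=2):
  M_1 = Pa²(a+3b)(L-x)/L³ - Pa²b/L²  [x>a] = (-16)·2²·(2+3·2)·(4-(12/5))/4³ - (-16)·2²·2/4² = -24/5 kN·m
Load 2 — triangular load w₀=15 kN/m (0→w₀ over full span):
  M_2 = 3w₀Lx/20 - w₀L²/30 - w₀x³/(6L) = 3·15·4·(12/5)/20 - 15·4²/30 - 15·(12/5)³/(6·4) = 124/25 kN·m
Load 3 — applied couple M₀=14 kN·m at a=1 m (b=L-a=3):
  M_3 = R_Ax - M_A - M₀  [x>a] with R_A=63/16, M_A=-21/8 = (63/16)·(12/5) - (-21/8) - 14 = -77/40 kN·m
Superposition: M = Σ M_i = -353/200 kN·m ≈ -1.765000 kN·m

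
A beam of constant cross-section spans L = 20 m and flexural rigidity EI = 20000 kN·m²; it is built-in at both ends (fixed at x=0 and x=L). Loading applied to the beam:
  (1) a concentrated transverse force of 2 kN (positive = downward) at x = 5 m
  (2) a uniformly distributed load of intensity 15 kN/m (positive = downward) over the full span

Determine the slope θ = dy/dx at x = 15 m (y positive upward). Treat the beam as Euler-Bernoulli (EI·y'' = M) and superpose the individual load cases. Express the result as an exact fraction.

Load 1 — point force P=2 kN at a=5 m (b=L-a=15):
  θ_1 = Pa²(L-x)(2bL-(3b+a)(L-x))/(2L³EI)  [x>a] = 2·5²·(20-15)·(2·15·20-(3·15+5)·(20-15))/(2·20³·20000) = 7/25600 rad
Load 2 — uniform load w=15 kN/m over full span:
  θ_2 = -wx(L-x)(L-2x)/(12EI) = -15·15·(20-15)·(20-2·15)/(12·20000) = 3/64 rad
Superposition: θ = Σ θ_i = 1207/25600 rad ≈ 0.047148 rad

θ(15) = 1207/25600 rad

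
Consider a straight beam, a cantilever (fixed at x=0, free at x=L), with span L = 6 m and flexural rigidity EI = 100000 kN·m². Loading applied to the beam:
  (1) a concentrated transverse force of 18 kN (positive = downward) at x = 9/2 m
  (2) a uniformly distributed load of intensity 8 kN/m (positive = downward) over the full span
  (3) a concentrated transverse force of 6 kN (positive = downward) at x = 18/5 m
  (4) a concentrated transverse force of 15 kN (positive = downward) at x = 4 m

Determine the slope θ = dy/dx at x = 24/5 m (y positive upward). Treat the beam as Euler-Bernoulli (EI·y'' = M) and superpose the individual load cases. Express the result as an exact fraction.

θ(24/5) = -313413/50000000 rad

Load 1 — point force P=18 kN at a=9/2 m (b=L-a=3/2):
  θ_1 = -Pa²/(2EI)  [x>a] = -18·(9/2)²/(2·100000) = -729/400000 rad
Load 2 — uniform load w=8 kN/m over full span:
  θ_2 = -wx(x²-3Lx+3L²)/(6EI) = -8·(24/5)·((24/5)²-3·6·(24/5)+3·6²)/(6·100000) = -1116/390625 rad
Load 3 — point force P=6 kN at a=18/5 m (b=L-a=12/5):
  θ_3 = -Pa²/(2EI)  [x>a] = -6·(18/5)²/(2·100000) = -243/625000 rad
Load 4 — point force P=15 kN at a=4 m (b=L-a=2):
  θ_4 = -Pa²/(2EI)  [x>a] = -15·4²/(2·100000) = -3/2500 rad
Superposition: θ = Σ θ_i = -313413/50000000 rad ≈ -0.006268 rad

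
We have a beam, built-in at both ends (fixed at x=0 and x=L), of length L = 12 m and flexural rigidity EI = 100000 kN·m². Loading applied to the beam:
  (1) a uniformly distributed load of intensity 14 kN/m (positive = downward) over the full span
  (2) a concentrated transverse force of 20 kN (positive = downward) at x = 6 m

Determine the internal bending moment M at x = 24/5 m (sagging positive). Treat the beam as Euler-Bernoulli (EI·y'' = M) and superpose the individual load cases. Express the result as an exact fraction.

M(24/5) = 2298/25 kN·m

Load 1 — uniform load w=14 kN/m over full span:
  M_1 = wLx/2 - wL²/12 - wx²/2 = 14·12·(24/5)/2 - 14·12²/12 - 14·(24/5)²/2 = 1848/25 kN·m
Load 2 — point force P=20 kN at a=6 m (b=L-a=6):
  M_2 = Pb²(3a+b)x/L³ - Pab²/L²  [x≤a] = 20·6²·(3·6+6)·(24/5)/12³ - 20·6·6²/12² = 18 kN·m
Superposition: M = Σ M_i = 2298/25 kN·m ≈ 91.920000 kN·m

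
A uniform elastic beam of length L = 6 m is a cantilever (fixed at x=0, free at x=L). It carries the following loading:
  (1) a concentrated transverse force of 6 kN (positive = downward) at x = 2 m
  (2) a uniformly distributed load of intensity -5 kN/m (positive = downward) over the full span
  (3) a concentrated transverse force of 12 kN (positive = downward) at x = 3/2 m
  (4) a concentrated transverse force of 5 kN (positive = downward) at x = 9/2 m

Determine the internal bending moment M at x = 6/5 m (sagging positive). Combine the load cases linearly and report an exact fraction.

Load 1 — point force P=6 kN at a=2 m (b=L-a=4):
  M_1 = -P(a-x)  [x≤a] = -6·(2-(6/5)) = -24/5 kN·m
Load 2 — uniform load w=-5 kN/m over full span:
  M_2 = -w(L-x)²/2 = -(-5)·(6-(6/5))²/2 = 288/5 kN·m
Load 3 — point force P=12 kN at a=3/2 m (b=L-a=9/2):
  M_3 = -P(a-x)  [x≤a] = -12·((3/2)-(6/5)) = -18/5 kN·m
Load 4 — point force P=5 kN at a=9/2 m (b=L-a=3/2):
  M_4 = -P(a-x)  [x≤a] = -5·((9/2)-(6/5)) = -33/2 kN·m
Superposition: M = Σ M_i = 327/10 kN·m ≈ 32.700000 kN·m

M(6/5) = 327/10 kN·m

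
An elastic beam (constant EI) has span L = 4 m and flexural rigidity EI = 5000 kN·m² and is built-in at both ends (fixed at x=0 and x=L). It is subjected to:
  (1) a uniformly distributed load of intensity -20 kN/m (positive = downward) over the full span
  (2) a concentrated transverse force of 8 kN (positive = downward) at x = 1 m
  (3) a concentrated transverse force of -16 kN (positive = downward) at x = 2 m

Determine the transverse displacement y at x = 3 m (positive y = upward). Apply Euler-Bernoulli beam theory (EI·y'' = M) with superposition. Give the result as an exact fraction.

Load 1 — uniform load w=-20 kN/m over full span:
  y_1 = -wx²(L-x)²/(24EI) = -(-20)·3²·(4-3)²/(24·5000) = 3/2000 m
Load 2 — point force P=8 kN at a=1 m (b=L-a=3):
  y_2 = -Pa²(L-x)²(3bL-(3b+a)(L-x))/(6L³EI)  [x>a] = -8·1²·(4-3)²·(3·3·4-(3·3+1)·(4-3))/(6·4³·5000) = -13/120000 m
Load 3 — point force P=-16 kN at a=2 m (b=L-a=2):
  y_3 = -Pa²(L-x)²(3bL-(3b+a)(L-x))/(6L³EI)  [x>a] = -(-16)·2²·(4-3)²·(3·2·4-(3·2+2)·(4-3))/(6·4³·5000) = 1/1875 m
Superposition: y = Σ y_i = 77/40000 m ≈ 0.001925 m

y(3) = 77/40000 m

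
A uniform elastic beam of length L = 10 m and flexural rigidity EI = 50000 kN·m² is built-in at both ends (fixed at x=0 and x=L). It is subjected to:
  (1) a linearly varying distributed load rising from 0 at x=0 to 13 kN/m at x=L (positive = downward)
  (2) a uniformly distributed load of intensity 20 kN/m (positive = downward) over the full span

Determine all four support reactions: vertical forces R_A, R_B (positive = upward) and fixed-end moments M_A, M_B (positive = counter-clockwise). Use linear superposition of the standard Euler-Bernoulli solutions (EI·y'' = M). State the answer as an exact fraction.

Load 1 — triangular load w₀=13 kN/m (0→w₀ over full span):
  R_A = 3w₀L/20 = 3·13·10/20 = 39/2 kN
  M_A = w₀L²/30 = 13·10²/30 = 130/3 kN·m
  R_B = 7w₀L/20 = 7·13·10/20 = 91/2 kN
  M_B = -w₀L²/20 = -13·10²/20 = -65 kN·m
Load 2 — uniform load w=20 kN/m over full span:
  R_A = wL/2 = 20·10/2 = 100 kN
  M_A = wL²/12 = 20·10²/12 = 500/3 kN·m
  R_B = wL/2 = 20·10/2 = 100 kN
  M_B = -wL²/12 = -20·10²/12 = -500/3 kN·m
Superposition: R_A = 239/2 kN, M_A = 210 kN·m, R_B = 291/2 kN, M_B = -695/3 kN·m

R_A = 239/2 kN, M_A = 210 kN·m, R_B = 291/2 kN, M_B = -695/3 kN·m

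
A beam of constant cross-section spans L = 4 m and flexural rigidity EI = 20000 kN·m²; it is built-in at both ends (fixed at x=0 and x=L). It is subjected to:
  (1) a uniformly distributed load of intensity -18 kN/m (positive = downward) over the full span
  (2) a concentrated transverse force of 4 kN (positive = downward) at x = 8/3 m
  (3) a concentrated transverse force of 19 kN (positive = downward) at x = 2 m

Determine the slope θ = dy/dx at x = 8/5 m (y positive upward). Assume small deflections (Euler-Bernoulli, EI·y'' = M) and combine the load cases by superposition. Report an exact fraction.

θ(8/5) = 281/5625000 rad

Load 1 — uniform load w=-18 kN/m over full span:
  θ_1 = -wx(L-x)(L-2x)/(12EI) = -(-18)·(8/5)·(4-(8/5))·(4-2·(8/5))/(12·20000) = 18/78125 rad
Load 2 — point force P=4 kN at a=8/3 m (b=L-a=4/3):
  θ_2 = -Pb²x(2aL-(3a+b)x)/(2L³EI)  [x≤a] = -4·(4/3)²·(8/5)·(2·(8/3)·4-(3·(8/3)+(4/3))·(8/5))/(2·4³·20000) = -4/140625 rad
Load 3 — point force P=19 kN at a=2 m (b=L-a=2):
  θ_3 = -Pb²x(2aL-(3a+b)x)/(2L³EI)  [x≤a] = -19·2²·(8/5)·(2·2·4-(3·2+2)·(8/5))/(2·4³·20000) = -19/125000 rad
Superposition: θ = Σ θ_i = 281/5625000 rad ≈ 0.000050 rad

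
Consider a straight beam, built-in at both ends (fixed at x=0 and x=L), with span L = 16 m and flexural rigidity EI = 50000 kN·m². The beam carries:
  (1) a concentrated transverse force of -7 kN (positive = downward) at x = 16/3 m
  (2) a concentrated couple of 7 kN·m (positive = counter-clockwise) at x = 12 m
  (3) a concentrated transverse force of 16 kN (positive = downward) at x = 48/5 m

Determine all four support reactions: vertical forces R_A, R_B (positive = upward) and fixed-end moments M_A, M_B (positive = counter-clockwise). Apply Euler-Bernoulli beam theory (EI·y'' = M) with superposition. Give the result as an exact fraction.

Load 1 — point force P=-7 kN at a=16/3 m (b=L-a=32/3):
  R_A = Pb²(3a+b)/L³ = (-7)·(32/3)²·(3·(16/3)+(32/3))/16³ = -140/27 kN
  M_A = Pab²/L² = (-7)·(16/3)·(32/3)²/16² = -448/27 kN·m
  R_B = Pa²(a+3b)/L³ = (-7)·(16/3)²·((16/3)+3·(32/3))/16³ = -49/27 kN
  M_B = -Pa²b/L² = -(-7)·(16/3)²·(32/3)/16² = 224/27 kN·m
Load 2 — applied couple M₀=7 kN·m at a=12 m (b=L-a=4):
  R_A = 6M₀ab/L³ = 6·7·12·4/16³ = 63/128 kN
  M_A = M₀b(2a-b)/L² = 7·4·(2·12-4)/16² = 35/16 kN·m
  R_B = -6M₀ab/L³ = -6·7·12·4/16³ = -63/128 kN
  M_B = M₀a(2b-a)/L² = 7·12·(2·4-12)/16² = -21/16 kN·m
Load 3 — point force P=16 kN at a=48/5 m (b=L-a=32/5):
  R_A = Pb²(3a+b)/L³ = 16·(32/5)²·(3·(48/5)+(32/5))/16³ = 704/125 kN
  M_A = Pab²/L² = 16·(48/5)·(32/5)²/16² = 3072/125 kN·m
  R_B = Pa²(a+3b)/L³ = 16·(48/5)²·((48/5)+3·(32/5))/16³ = 1296/125 kN
  M_B = -Pa²b/L² = -16·(48/5)²·(32/5)/16² = -4608/125 kN·m
Superposition: R_A = 405649/432000 kN, M_A = 549229/54000 kN·m, R_B = 3482351/432000 kN, M_B = -1613531/54000 kN·m

R_A = 405649/432000 kN, M_A = 549229/54000 kN·m, R_B = 3482351/432000 kN, M_B = -1613531/54000 kN·m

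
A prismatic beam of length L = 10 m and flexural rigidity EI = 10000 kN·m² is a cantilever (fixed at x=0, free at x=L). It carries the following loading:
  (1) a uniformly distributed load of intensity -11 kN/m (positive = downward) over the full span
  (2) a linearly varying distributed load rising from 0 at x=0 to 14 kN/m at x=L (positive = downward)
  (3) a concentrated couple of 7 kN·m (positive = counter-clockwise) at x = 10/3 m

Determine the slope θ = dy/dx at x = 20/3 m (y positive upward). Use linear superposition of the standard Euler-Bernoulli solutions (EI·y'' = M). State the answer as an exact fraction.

Load 1 — uniform load w=-11 kN/m over full span:
  θ_1 = -wx(x²-3Lx+3L²)/(6EI) = -(-11)·(20/3)·((20/3)²-3·10·(20/3)+3·10²)/(6·10000) = 143/810 rad
Load 2 — triangular load w₀=14 kN/m (0→w₀ over full span):
  θ_2 = (w₀Lx²/4-w₀L²x/3-w₀x⁴/(24L))/EI = (14·10·(20/3)²/4-14·10²·(20/3)/3-14·(20/3)⁴/(24·10))/10000 = -203/1215 rad
Load 3 — applied couple M₀=7 kN·m at a=10/3 m (b=L-a=20/3):
  θ_3 = M₀a/EI  [x>a] = 7·(10/3)/10000 = 7/3000 rad
Superposition: θ = Σ θ_i = 2867/243000 rad ≈ 0.011798 rad

θ(20/3) = 2867/243000 rad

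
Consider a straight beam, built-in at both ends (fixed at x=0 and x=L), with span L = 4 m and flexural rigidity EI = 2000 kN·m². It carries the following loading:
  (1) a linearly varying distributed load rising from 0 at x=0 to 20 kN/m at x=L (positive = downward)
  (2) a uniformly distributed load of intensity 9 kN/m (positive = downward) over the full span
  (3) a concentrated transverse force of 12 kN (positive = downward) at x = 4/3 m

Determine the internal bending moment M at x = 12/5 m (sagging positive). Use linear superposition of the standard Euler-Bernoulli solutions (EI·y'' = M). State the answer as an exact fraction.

Load 1 — triangular load w₀=20 kN/m (0→w₀ over full span):
  M_1 = 3w₀Lx/20 - w₀L²/30 - w₀x³/(6L) = 3·20·4·(12/5)/20 - 20·4²/30 - 20·(12/5)³/(6·4) = 496/75 kN·m
Load 2 — uniform load w=9 kN/m over full span:
  M_2 = wLx/2 - wL²/12 - wx²/2 = 9·4·(12/5)/2 - 9·4²/12 - 9·(12/5)²/2 = 132/25 kN·m
Load 3 — point force P=12 kN at a=4/3 m (b=L-a=8/3):
  M_3 = Pa²(a+3b)(L-x)/L³ - Pa²b/L²  [x>a] = 12·(4/3)²·((4/3)+3·(8/3))·(4-(12/5))/4³ - 12·(4/3)²·(8/3)/4² = 64/45 kN·m
Superposition: M = Σ M_i = 2996/225 kN·m ≈ 13.315556 kN·m

M(12/5) = 2996/225 kN·m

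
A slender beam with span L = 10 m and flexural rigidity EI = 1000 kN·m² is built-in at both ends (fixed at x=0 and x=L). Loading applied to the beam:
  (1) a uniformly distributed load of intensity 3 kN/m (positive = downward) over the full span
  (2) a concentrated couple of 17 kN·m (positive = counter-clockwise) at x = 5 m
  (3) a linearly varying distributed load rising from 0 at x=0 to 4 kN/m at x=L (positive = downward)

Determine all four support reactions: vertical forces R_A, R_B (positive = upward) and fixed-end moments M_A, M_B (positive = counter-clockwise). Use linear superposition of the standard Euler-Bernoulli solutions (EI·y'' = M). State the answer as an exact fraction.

R_A = 471/20 kN, M_A = 511/12 kN·m, R_B = 529/20 kN, M_B = -163/4 kN·m

Load 1 — uniform load w=3 kN/m over full span:
  R_A = wL/2 = 3·10/2 = 15 kN
  M_A = wL²/12 = 3·10²/12 = 25 kN·m
  R_B = wL/2 = 3·10/2 = 15 kN
  M_B = -wL²/12 = -3·10²/12 = -25 kN·m
Load 2 — applied couple M₀=17 kN·m at a=5 m (b=L-a=5):
  R_A = 6M₀ab/L³ = 6·17·5·5/10³ = 51/20 kN
  M_A = M₀b(2a-b)/L² = 17·5·(2·5-5)/10² = 17/4 kN·m
  R_B = -6M₀ab/L³ = -6·17·5·5/10³ = -51/20 kN
  M_B = M₀a(2b-a)/L² = 17·5·(2·5-5)/10² = 17/4 kN·m
Load 3 — triangular load w₀=4 kN/m (0→w₀ over full span):
  R_A = 3w₀L/20 = 3·4·10/20 = 6 kN
  M_A = w₀L²/30 = 4·10²/30 = 40/3 kN·m
  R_B = 7w₀L/20 = 7·4·10/20 = 14 kN
  M_B = -w₀L²/20 = -4·10²/20 = -20 kN·m
Superposition: R_A = 471/20 kN, M_A = 511/12 kN·m, R_B = 529/20 kN, M_B = -163/4 kN·m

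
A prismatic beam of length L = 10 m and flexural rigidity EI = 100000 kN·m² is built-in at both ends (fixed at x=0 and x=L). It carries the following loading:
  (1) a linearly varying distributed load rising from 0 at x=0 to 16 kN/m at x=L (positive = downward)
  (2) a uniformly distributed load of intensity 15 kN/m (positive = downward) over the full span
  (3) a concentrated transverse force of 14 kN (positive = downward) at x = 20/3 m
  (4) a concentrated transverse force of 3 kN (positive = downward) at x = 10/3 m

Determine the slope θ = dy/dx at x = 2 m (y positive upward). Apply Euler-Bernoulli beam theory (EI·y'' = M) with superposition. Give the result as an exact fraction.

Load 1 — triangular load w₀=16 kN/m (0→w₀ over full span):
  θ_1 = -w₀(2x(L-x)(L-2x)(x+2L)+x²(L-x)²)/(120LEI) = -16·(2·2·(10-2)·(10-2·2)·(2+2·10)+2²·(10-2)²)/(120·10·100000) = -28/46875 rad
Load 2 — uniform load w=15 kN/m over full span:
  θ_2 = -wx(L-x)(L-2x)/(12EI) = -15·2·(10-2)·(10-2·2)/(12·100000) = -3/2500 rad
Load 3 — point force P=14 kN at a=20/3 m (b=L-a=10/3):
  θ_3 = -Pb²x(2aL-(3a+b)x)/(2L³EI)  [x≤a] = -14·(10/3)²·2·(2·(20/3)·10-(3·(20/3)+(10/3))·2)/(2·10³·100000) = -91/675000 rad
Load 4 — point force P=3 kN at a=10/3 m (b=L-a=20/3):
  θ_4 = -Pb²x(2aL-(3a+b)x)/(2L³EI)  [x≤a] = -3·(20/3)²·2·(2·(10/3)·10-(3·(10/3)+(20/3))·2)/(2·10³·100000) = -1/22500 rad
Superposition: θ = Σ θ_i = -6671/3375000 rad ≈ -0.001977 rad

θ(2) = -6671/3375000 rad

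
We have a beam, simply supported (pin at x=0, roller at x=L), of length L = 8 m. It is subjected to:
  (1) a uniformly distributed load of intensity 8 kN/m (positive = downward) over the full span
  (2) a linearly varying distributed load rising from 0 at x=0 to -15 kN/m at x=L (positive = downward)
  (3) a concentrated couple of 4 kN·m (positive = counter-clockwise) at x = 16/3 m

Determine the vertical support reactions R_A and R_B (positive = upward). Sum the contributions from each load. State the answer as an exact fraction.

Load 1 — uniform load w=8 kN/m over full span:
  R_A = wL/2 = 8·8/2 = 32 kN
  R_B = wL/2 = 8·8/2 = 32 kN
Load 2 — triangular load w₀=-15 kN/m (0→w₀ over full span):
  R_A = w₀L/6 = (-15)·8/6 = -20 kN
  R_B = w₀L/3 = (-15)·8/3 = -40 kN
Load 3 — applied couple M₀=4 kN·m at a=16/3 m (b=L-a=8/3):
  R_A = M₀/L = 4/8 = 1/2 kN
  R_B = -M₀/L = -4/8 = -1/2 kN
Superposition: R_A = 25/2 kN, R_B = -17/2 kN

R_A = 25/2 kN, R_B = -17/2 kN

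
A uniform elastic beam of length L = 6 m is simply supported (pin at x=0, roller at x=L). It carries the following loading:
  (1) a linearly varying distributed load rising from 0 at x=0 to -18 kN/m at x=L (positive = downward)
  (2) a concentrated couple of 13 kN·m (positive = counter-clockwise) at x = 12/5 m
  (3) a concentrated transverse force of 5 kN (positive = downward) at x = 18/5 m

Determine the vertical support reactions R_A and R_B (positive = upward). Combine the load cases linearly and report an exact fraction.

Load 1 — triangular load w₀=-18 kN/m (0→w₀ over full span):
  R_A = w₀L/6 = (-18)·6/6 = -18 kN
  R_B = w₀L/3 = (-18)·6/3 = -36 kN
Load 2 — applied couple M₀=13 kN·m at a=12/5 m (b=L-a=18/5):
  R_A = M₀/L = 13/6 kN
  R_B = -M₀/L = -13/6 kN
Load 3 — point force P=5 kN at a=18/5 m (b=L-a=12/5):
  R_A = Pb/L = 5·(12/5)/6 = 2 kN
  R_B = Pa/L = 5·(18/5)/6 = 3 kN
Superposition: R_A = -83/6 kN, R_B = -211/6 kN

R_A = -83/6 kN, R_B = -211/6 kN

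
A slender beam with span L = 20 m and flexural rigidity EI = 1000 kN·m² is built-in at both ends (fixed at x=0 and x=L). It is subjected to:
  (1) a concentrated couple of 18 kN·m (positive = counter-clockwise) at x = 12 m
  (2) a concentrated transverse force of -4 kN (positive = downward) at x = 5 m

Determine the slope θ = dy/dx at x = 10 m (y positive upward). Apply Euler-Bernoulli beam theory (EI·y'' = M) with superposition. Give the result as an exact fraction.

Load 1 — applied couple M₀=18 kN·m at a=12 m (b=L-a=8):
  θ_1 = (R_Ax²/2 - M_Ax)/EI  [x≤a] with R_A=162/125, M_A=144/25 = ((162/125)·10²/2 - (144/25)·10)/1000 = 9/1250 rad
Load 2 — point force P=-4 kN at a=5 m (b=L-a=15):
  θ_2 = Pa²(L-x)(2bL-(3b+a)(L-x))/(2L³EI)  [x>a] = (-4)·5²·(20-10)·(2·15·20-(3·15+5)·(20-10))/(2·20³·1000) = -1/160 rad
Superposition: θ = Σ θ_i = 19/20000 rad ≈ 0.000950 rad

θ(10) = 19/20000 rad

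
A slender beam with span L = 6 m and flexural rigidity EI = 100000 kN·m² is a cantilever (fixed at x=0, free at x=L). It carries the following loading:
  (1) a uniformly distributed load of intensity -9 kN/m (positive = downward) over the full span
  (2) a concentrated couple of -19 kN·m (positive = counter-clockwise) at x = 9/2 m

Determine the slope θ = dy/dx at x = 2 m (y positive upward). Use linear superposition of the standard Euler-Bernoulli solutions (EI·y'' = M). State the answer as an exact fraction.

Load 1 — uniform load w=-9 kN/m over full span:
  θ_1 = -wx(x²-3Lx+3L²)/(6EI) = -(-9)·2·(2²-3·6·2+3·6²)/(6·100000) = 57/25000 rad
Load 2 — applied couple M₀=-19 kN·m at a=9/2 m (b=L-a=3/2):
  θ_2 = M₀x/EI  [x≤a] = (-19)·2/100000 = -19/50000 rad
Superposition: θ = Σ θ_i = 19/10000 rad ≈ 0.001900 rad

θ(2) = 19/10000 rad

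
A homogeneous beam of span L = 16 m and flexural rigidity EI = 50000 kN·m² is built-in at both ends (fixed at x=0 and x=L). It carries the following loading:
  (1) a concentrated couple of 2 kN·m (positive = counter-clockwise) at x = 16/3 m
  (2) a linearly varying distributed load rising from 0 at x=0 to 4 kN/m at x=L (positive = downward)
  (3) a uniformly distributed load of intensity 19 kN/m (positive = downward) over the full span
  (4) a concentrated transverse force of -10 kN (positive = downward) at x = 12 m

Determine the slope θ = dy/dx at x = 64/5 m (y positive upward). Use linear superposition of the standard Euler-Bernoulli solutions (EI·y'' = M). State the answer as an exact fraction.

Load 1 — applied couple M₀=2 kN·m at a=16/3 m (b=L-a=32/3):
  θ_1 = (R_Ax²/2 - M_Ax - M₀(x-a))/EI  [x>a] with R_A=1/6, M_A=0 = ((1/6)·(64/5)²/2 - 0·(64/5) - 2·((64/5)-(16/3)))/50000 = -2/78125 rad
Load 2 — triangular load w₀=4 kN/m (0→w₀ over full span):
  θ_2 = -w₀(2x(L-x)(L-2x)(x+2L)+x²(L-x)²)/(120LEI) = -4·(2·(64/5)·(16-(64/5))·(16-2·(64/5))·((64/5)+2·16)+(64/5)²·(16-(64/5))²)/(120·16·50000) = 8192/5859375 rad
Load 3 — uniform load w=19 kN/m over full span:
  θ_3 = -wx(L-x)(L-2x)/(12EI) = -19·(64/5)·(16-(64/5))·(16-2·(64/5))/(12·50000) = 4864/390625 rad
Load 4 — point force P=-10 kN at a=12 m (b=L-a=4):
  θ_4 = Pa²(L-x)(2bL-(3b+a)(L-x))/(2L³EI)  [x>a] = (-10)·12²·(16-(64/5))·(2·4·16-(3·4+12)·(16-(64/5)))/(2·16³·50000) = -9/15625 rad
Superposition: θ = Σ θ_i = 77627/5859375 rad ≈ 0.013248 rad

θ(64/5) = 77627/5859375 rad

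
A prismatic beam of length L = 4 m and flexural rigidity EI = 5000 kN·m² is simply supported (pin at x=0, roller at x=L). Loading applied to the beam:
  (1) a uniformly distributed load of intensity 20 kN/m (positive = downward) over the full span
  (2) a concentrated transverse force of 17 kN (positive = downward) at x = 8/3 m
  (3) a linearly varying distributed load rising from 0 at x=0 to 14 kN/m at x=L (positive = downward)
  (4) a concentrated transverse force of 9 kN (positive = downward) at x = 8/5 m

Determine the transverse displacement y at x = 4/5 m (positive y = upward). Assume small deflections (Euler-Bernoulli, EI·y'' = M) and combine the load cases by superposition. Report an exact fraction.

Load 1 — uniform load w=20 kN/m over full span:
  y_1 = -wx(L³-2Lx²+x³)/(24EI) = -20·(4/5)·(4³-2·4·(4/5)²+(4/5)³)/(24·5000) = -1856/234375 m
Load 2 — point force P=17 kN at a=8/3 m (b=L-a=4/3):
  y_2 = -Pbx(L²-b²-x²)/(6LEI)  [x≤a] = -17·(4/3)·(4/5)·(4²-(4/3)²-(4/5)²)/(6·4·5000) = -12988/6328125 m
Load 3 — triangular load w₀=14 kN/m (0→w₀ over full span):
  y_3 = -w₀x(7L⁴-10L²x²+3x⁴)/(360LEI) = -14·(4/5)·(7·4⁴-10·4²·(4/5)²+3·(4/5)⁴)/(360·4·5000) = -77056/29296875 m
Load 4 — point force P=9 kN at a=8/5 m (b=L-a=12/5):
  y_4 = -Pbx(L²-b²-x²)/(6LEI)  [x≤a] = -9·(12/5)·(4/5)·(4²-(12/5)²-(4/5)²)/(6·4·5000) = -108/78125 m
Superposition: y = Σ y_i = -11061512/791015625 m ≈ -0.013984 m

y(4/5) = -11061512/791015625 m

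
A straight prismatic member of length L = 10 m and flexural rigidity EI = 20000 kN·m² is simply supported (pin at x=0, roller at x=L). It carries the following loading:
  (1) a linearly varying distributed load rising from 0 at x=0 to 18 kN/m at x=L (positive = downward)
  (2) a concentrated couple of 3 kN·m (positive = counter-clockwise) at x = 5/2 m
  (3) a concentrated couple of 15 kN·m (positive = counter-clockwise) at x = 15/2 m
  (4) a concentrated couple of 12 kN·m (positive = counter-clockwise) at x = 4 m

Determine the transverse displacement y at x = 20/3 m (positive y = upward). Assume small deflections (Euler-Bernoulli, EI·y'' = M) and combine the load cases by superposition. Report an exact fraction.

y(20/3) = -694511/12960000 m

Load 1 — triangular load w₀=18 kN/m (0→w₀ over full span):
  y_1 = -w₀x(7L⁴-10L²x²+3x⁴)/(360LEI) = -18·(20/3)·(7·10⁴-10·10²·(20/3)²+3·(20/3)⁴)/(360·10·20000) = -17/324 m
Load 2 — applied couple M₀=3 kN·m at a=5/2 m (b=L-a=15/2):
  y_2 = (M₀x³/(6L)-M₀(x-a)²/2+C₁x)/EI  [x>a] with C₁=M₀(3b²-L²)/(6L)=55/16 = (3·(20/3)³/(6·10)-3·((20/3)-(5/2))²/2+(55/16)·(20/3))/20000 = 101/172800 m
Load 3 — applied couple M₀=15 kN·m at a=15/2 m (b=L-a=5/2):
  y_3 = (M₀x³/(6L)+C₁x)/EI  [x≤a] with C₁=M₀(3b²-L²)/(6L)=-325/16 = (15·(20/3)³/(6·10)+(-325/16)·(20/3))/20000 = -53/17280 m
Load 4 — applied couple M₀=12 kN·m at a=4 m (b=L-a=6):
  y_4 = (M₀x³/(6L)-M₀(x-a)²/2+C₁x)/EI  [x>a] with C₁=M₀(3b²-L²)/(6L)=8/5 = (12·(20/3)³/(6·10)-12·((20/3)-4)²/2+(8/5)·(20/3))/20000 = 23/16875 m
Superposition: y = Σ y_i = -694511/12960000 m ≈ -0.053589 m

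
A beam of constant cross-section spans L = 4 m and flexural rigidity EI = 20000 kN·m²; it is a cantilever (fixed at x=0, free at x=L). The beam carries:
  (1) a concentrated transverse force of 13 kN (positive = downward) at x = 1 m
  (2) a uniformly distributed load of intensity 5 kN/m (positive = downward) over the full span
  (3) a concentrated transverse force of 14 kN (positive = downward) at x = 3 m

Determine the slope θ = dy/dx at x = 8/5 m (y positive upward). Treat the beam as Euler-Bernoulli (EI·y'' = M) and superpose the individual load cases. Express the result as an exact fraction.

Load 1 — point force P=13 kN at a=1 m (b=L-a=3):
  θ_1 = -Pa²/(2EI)  [x>a] = -13·1²/(2·20000) = -13/40000 rad
Load 2 — uniform load w=5 kN/m over full span:
  θ_2 = -wx(x²-3Lx+3L²)/(6EI) = -5·(8/5)·((8/5)²-3·4·(8/5)+3·4²)/(6·20000) = -98/46875 rad
Load 3 — point force P=14 kN at a=3 m (b=L-a=1):
  θ_3 = -Px(2a-x)/(2EI)  [x≤a] = -14·(8/5)·(2·3-(8/5))/(2·20000) = -77/31250 rad
Superposition: θ = Σ θ_i = -14639/3000000 rad ≈ -0.004880 rad

θ(8/5) = -14639/3000000 rad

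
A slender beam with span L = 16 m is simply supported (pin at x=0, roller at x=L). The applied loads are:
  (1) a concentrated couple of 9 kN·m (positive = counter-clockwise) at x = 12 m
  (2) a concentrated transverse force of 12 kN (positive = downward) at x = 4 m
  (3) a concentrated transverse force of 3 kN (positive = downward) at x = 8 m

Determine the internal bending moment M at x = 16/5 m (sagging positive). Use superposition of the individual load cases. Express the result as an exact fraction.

Load 1 — applied couple M₀=9 kN·m at a=12 m (b=L-a=4):
  M_1 = M₀x/L  [x≤a] = 9·(16/5)/16 = 9/5 kN·m
Load 2 — point force P=12 kN at a=4 m (b=L-a=12):
  M_2 = Pbx/L  [x≤a] = 12·12·(16/5)/16 = 144/5 kN·m
Load 3 — point force P=3 kN at a=8 m (b=L-a=8):
  M_3 = Pbx/L  [x≤a] = 3·8·(16/5)/16 = 24/5 kN·m
Superposition: M = Σ M_i = 177/5 kN·m ≈ 35.400000 kN·m

M(16/5) = 177/5 kN·m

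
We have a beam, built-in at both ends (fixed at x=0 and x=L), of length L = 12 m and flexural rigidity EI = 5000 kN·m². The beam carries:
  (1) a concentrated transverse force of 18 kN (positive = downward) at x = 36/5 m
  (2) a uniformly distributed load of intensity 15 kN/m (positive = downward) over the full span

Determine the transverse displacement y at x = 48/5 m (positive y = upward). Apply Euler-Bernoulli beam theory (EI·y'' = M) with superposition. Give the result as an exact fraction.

y(48/5) = -770472/9765625 m

Load 1 — point force P=18 kN at a=36/5 m (b=L-a=24/5):
  y_1 = -Pa²(L-x)²(3bL-(3b+a)(L-x))/(6L³EI)  [x>a] = -18·(36/5)²·(12-(48/5))²·(3·(24/5)·12-(3·(24/5)+(36/5))·(12-(48/5)))/(6·12³·5000) = -122472/9765625 m
Load 2 — uniform load w=15 kN/m over full span:
  y_2 = -wx²(L-x)²/(24EI) = -15·(48/5)²·(12-(48/5))²/(24·5000) = -5184/78125 m
Superposition: y = Σ y_i = -770472/9765625 m ≈ -0.078896 m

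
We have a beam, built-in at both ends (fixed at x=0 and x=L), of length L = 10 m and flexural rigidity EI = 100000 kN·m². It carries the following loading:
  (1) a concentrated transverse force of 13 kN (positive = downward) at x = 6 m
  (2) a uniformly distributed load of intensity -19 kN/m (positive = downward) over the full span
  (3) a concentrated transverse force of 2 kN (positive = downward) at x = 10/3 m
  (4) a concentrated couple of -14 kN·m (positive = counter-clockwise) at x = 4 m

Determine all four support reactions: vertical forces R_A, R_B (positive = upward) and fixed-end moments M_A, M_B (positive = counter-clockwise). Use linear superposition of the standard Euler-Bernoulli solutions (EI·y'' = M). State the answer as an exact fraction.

R_A = -61397/675 kN, M_A = -19517/135 kN·m, R_B = -56728/675 kN, M_B = 18043/135 kN·m

Load 1 — point force P=13 kN at a=6 m (b=L-a=4):
  R_A = Pb²(3a+b)/L³ = 13·4²·(3·6+4)/10³ = 572/125 kN
  M_A = Pab²/L² = 13·6·4²/10² = 312/25 kN·m
  R_B = Pa²(a+3b)/L³ = 13·6²·(6+3·4)/10³ = 1053/125 kN
  M_B = -Pa²b/L² = -13·6²·4/10² = -468/25 kN·m
Load 2 — uniform load w=-19 kN/m over full span:
  R_A = wL/2 = (-19)·10/2 = -95 kN
  M_A = wL²/12 = (-19)·10²/12 = -475/3 kN·m
  R_B = wL/2 = (-19)·10/2 = -95 kN
  M_B = -wL²/12 = -(-19)·10²/12 = 475/3 kN·m
Load 3 — point force P=2 kN at a=10/3 m (b=L-a=20/3):
  R_A = Pb²(3a+b)/L³ = 2·(20/3)²·(3·(10/3)+(20/3))/10³ = 40/27 kN
  M_A = Pab²/L² = 2·(10/3)·(20/3)²/10² = 80/27 kN·m
  R_B = Pa²(a+3b)/L³ = 2·(10/3)²·((10/3)+3·(20/3))/10³ = 14/27 kN
  M_B = -Pa²b/L² = -2·(10/3)²·(20/3)/10² = -40/27 kN·m
Load 4 — applied couple M₀=-14 kN·m at a=4 m (b=L-a=6):
  R_A = 6M₀ab/L³ = 6·(-14)·4·6/10³ = -252/125 kN
  M_A = M₀b(2a-b)/L² = (-14)·6·(2·4-6)/10² = -42/25 kN·m
  R_B = -6M₀ab/L³ = -6·(-14)·4·6/10³ = 252/125 kN
  M_B = M₀a(2b-a)/L² = (-14)·4·(2·6-4)/10² = -112/25 kN·m
Superposition: R_A = -61397/675 kN, M_A = -19517/135 kN·m, R_B = -56728/675 kN, M_B = 18043/135 kN·m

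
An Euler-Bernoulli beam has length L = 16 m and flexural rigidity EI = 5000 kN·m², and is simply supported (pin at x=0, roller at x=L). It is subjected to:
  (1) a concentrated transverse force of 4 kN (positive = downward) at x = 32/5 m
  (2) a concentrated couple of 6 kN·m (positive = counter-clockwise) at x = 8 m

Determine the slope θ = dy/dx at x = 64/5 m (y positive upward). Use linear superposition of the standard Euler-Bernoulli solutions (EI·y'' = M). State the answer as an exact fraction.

Load 1 — point force P=4 kN at a=32/5 m (b=L-a=48/5):
  θ_1 = -Pa(2L²-6Lx+3x²+a²)/(6LEI)  [x>a] = -4·(32/5)·(2·16²-6·16·(64/5)+3·(64/5)²+(32/5)²)/(6·16·5000) = 768/78125 rad
Load 2 — applied couple M₀=6 kN·m at a=8 m (b=L-a=8):
  θ_2 = (M₀x²/(2L)-M₀(x-a)+C₁)/EI  [x>a] with C₁=M₀(3b²-L²)/(6L)=-4 = (6·(64/5)²/(2·16)-6·((64/5)-8)+(-4))/5000 = -13/31250 rad
Superposition: θ = Σ θ_i = 1471/156250 rad ≈ 0.009414 rad

θ(64/5) = 1471/156250 rad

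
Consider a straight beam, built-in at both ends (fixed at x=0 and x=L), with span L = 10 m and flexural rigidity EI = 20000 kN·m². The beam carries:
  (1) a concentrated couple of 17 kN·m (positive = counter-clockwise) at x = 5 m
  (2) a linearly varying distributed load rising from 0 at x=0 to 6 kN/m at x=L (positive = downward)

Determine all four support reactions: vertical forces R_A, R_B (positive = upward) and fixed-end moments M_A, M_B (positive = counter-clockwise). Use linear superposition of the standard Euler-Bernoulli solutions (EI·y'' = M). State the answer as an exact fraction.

Load 1 — applied couple M₀=17 kN·m at a=5 m (b=L-a=5):
  R_A = 6M₀ab/L³ = 6·17·5·5/10³ = 51/20 kN
  M_A = M₀b(2a-b)/L² = 17·5·(2·5-5)/10² = 17/4 kN·m
  R_B = -6M₀ab/L³ = -6·17·5·5/10³ = -51/20 kN
  M_B = M₀a(2b-a)/L² = 17·5·(2·5-5)/10² = 17/4 kN·m
Load 2 — triangular load w₀=6 kN/m (0→w₀ over full span):
  R_A = 3w₀L/20 = 3·6·10/20 = 9 kN
  M_A = w₀L²/30 = 6·10²/30 = 20 kN·m
  R_B = 7w₀L/20 = 7·6·10/20 = 21 kN
  M_B = -w₀L²/20 = -6·10²/20 = -30 kN·m
Superposition: R_A = 231/20 kN, M_A = 97/4 kN·m, R_B = 369/20 kN, M_B = -103/4 kN·m

R_A = 231/20 kN, M_A = 97/4 kN·m, R_B = 369/20 kN, M_B = -103/4 kN·m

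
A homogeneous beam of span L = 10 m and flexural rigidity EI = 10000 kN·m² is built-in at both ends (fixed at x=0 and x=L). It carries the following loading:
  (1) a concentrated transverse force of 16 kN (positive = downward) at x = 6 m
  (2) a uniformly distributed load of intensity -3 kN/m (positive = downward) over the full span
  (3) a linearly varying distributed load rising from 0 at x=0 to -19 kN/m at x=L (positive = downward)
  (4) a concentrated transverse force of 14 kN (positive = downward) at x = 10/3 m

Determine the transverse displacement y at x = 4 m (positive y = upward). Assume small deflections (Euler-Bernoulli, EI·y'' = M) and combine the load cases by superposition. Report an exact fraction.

Load 1 — point force P=16 kN at a=6 m (b=L-a=4):
  y_1 = -Pb²x²(3aL-(3a+b)x)/(6L³EI)  [x≤a] = -16·4²·4²·(3·6·10-(3·6+4)·4)/(6·10³·10000) = -1472/234375 m
Load 2 — uniform load w=-3 kN/m over full span:
  y_2 = -wx²(L-x)²/(24EI) = -(-3)·4²·(10-4)²/(24·10000) = 9/1250 m
Load 3 — triangular load w₀=-19 kN/m (0→w₀ over full span):
  y_3 = -w₀x²(L-x)²(x+2L)/(120LEI) = -(-19)·4²·(10-4)²·(4+2·10)/(120·10·10000) = 342/15625 m
Load 4 — point force P=14 kN at a=10/3 m (b=L-a=20/3):
  y_4 = -Pa²(L-x)²(3bL-(3b+a)(L-x))/(6L³EI)  [x>a] = -14·(10/3)²·(10-4)²·(3·(20/3)·10-(3·(20/3)+(10/3))·(10-4))/(6·10³·10000) = -7/1250 m
Superposition: y = Σ y_i = 4033/234375 m ≈ 0.017207 m

y(4) = 4033/234375 m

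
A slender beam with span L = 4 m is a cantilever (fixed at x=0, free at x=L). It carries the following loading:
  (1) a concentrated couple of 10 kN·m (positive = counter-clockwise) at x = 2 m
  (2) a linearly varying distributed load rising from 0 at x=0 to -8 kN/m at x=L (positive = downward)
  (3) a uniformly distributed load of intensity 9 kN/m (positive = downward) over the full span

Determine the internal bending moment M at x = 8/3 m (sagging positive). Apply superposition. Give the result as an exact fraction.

M(8/3) = -136/81 kN·m

Load 1 — applied couple M₀=10 kN·m at a=2 m (b=L-a=2):
  M_1 = 0  [x>a] = 0 kN·m
Load 2 — triangular load w₀=-8 kN/m (0→w₀ over full span):
  M_2 = w₀Lx/2 - w₀L²/3 - w₀x³/(6L) = (-8)·4·(8/3)/2 - (-8)·4²/3 - (-8)·(8/3)³/(6·4) = 512/81 kN·m
Load 3 — uniform load w=9 kN/m over full span:
  M_3 = -w(L-x)²/2 = -9·(4-(8/3))²/2 = -8 kN·m
Superposition: M = Σ M_i = -136/81 kN·m ≈ -1.679012 kN·m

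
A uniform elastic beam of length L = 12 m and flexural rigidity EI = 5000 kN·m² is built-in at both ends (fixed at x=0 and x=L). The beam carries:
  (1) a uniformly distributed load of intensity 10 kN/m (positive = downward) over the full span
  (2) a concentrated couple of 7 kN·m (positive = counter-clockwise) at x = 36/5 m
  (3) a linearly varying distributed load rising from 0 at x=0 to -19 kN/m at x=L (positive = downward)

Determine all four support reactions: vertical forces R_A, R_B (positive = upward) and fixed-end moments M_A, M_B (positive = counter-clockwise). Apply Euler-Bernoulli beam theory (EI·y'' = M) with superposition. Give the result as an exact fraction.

Load 1 — uniform load w=10 kN/m over full span:
  R_A = wL/2 = 10·12/2 = 60 kN
  M_A = wL²/12 = 10·12²/12 = 120 kN·m
  R_B = wL/2 = 10·12/2 = 60 kN
  M_B = -wL²/12 = -10·12²/12 = -120 kN·m
Load 2 — applied couple M₀=7 kN·m at a=36/5 m (b=L-a=24/5):
  R_A = 6M₀ab/L³ = 6·7·(36/5)·(24/5)/12³ = 21/25 kN
  M_A = M₀b(2a-b)/L² = 7·(24/5)·(2·(36/5)-(24/5))/12² = 56/25 kN·m
  R_B = -6M₀ab/L³ = -6·7·(36/5)·(24/5)/12³ = -21/25 kN
  M_B = M₀a(2b-a)/L² = 7·(36/5)·(2·(24/5)-(36/5))/12² = 21/25 kN·m
Load 3 — triangular load w₀=-19 kN/m (0→w₀ over full span):
  R_A = 3w₀L/20 = 3·(-19)·12/20 = -171/5 kN
  M_A = w₀L²/30 = (-19)·12²/30 = -456/5 kN·m
  R_B = 7w₀L/20 = 7·(-19)·12/20 = -399/5 kN
  M_B = -w₀L²/20 = -(-19)·12²/20 = 684/5 kN·m
Superposition: R_A = 666/25 kN, M_A = 776/25 kN·m, R_B = -516/25 kN, M_B = 441/25 kN·m

R_A = 666/25 kN, M_A = 776/25 kN·m, R_B = -516/25 kN, M_B = 441/25 kN·m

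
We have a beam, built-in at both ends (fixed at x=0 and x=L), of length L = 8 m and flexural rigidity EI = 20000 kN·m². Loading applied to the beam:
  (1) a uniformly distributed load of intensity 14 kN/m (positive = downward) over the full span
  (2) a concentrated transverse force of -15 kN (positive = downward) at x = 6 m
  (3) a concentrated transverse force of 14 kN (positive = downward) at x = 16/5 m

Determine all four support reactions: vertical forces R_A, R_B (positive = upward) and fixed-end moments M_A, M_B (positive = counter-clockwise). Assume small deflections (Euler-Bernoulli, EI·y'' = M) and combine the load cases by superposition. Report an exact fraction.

Load 1 — uniform load w=14 kN/m over full span:
  R_A = wL/2 = 14·8/2 = 56 kN
  M_A = wL²/12 = 14·8²/12 = 224/3 kN·m
  R_B = wL/2 = 14·8/2 = 56 kN
  M_B = -wL²/12 = -14·8²/12 = -224/3 kN·m
Load 2 — point force P=-15 kN at a=6 m (b=L-a=2):
  R_A = Pb²(3a+b)/L³ = (-15)·2²·(3·6+2)/8³ = -75/32 kN
  M_A = Pab²/L² = (-15)·6·2²/8² = -45/8 kN·m
  R_B = Pa²(a+3b)/L³ = (-15)·6²·(6+3·2)/8³ = -405/32 kN
  M_B = -Pa²b/L² = -(-15)·6²·2/8² = 135/8 kN·m
Load 3 — point force P=14 kN at a=16/5 m (b=L-a=24/5):
  R_A = Pb²(3a+b)/L³ = 14·(24/5)²·(3·(16/5)+(24/5))/8³ = 1134/125 kN
  M_A = Pab²/L² = 14·(16/5)·(24/5)²/8² = 2016/125 kN·m
  R_B = Pa²(a+3b)/L³ = 14·(16/5)²·((16/5)+3·(24/5))/8³ = 616/125 kN
  M_B = -Pa²b/L² = -14·(16/5)²·(24/5)/8² = -1344/125 kN·m
Superposition: R_A = 250913/4000 kN, M_A = 255509/3000 kN·m, R_B = 193087/4000 kN, M_B = -205631/3000 kN·m

R_A = 250913/4000 kN, M_A = 255509/3000 kN·m, R_B = 193087/4000 kN, M_B = -205631/3000 kN·m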